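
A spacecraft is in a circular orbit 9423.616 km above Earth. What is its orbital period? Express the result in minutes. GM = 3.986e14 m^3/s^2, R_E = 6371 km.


r = 15794.6160 km = 1.5794616e+07 m
T = 2*pi*sqrt(r^3/mu) = 2*pi*sqrt(3.9402812e+21 / 3.986e14)
T = 19754.8997 s = 329.2483 min

329.2483 minutes


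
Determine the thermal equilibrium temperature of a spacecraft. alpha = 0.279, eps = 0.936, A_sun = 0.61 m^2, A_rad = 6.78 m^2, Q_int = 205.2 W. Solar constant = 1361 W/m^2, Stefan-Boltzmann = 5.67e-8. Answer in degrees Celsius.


Numerator = alpha*S*A_sun + Q_int = 0.279*1361*0.61 + 205.2 = 436.8286 W
Denominator = eps*sigma*A_rad = 0.936*5.67e-8*6.78 = 3.5982274e-07 W/K^4
T^4 = 1.2140105e+09 K^4
T = 186.6619 K = -86.4881 C

-86.4881 degrees Celsius


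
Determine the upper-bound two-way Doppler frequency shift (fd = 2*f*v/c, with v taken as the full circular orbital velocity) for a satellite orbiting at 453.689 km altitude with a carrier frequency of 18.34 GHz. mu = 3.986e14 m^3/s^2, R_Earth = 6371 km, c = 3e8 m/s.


r = 6.824689e+06 m
v = sqrt(mu/r) = 7642.3551 m/s (worst-case radial velocity)
f = 18.34 GHz = 1.834e+10 Hz
fd = 2*f*v/c = 2*1.834e+10*7642.3551/3.0e+08
fd = 934405.2863 Hz

934405.2863 Hz


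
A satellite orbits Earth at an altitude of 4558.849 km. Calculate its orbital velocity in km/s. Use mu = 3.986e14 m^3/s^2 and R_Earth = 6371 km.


r = R_E + alt = 6371.0 + 4558.849 = 10929.8490 km = 1.0929849e+07 m
v = sqrt(mu/r) = sqrt(3.986e14 / 1.0929849e+07) = 6038.9518 m/s = 6.0390 km/s

6.0390 km/s


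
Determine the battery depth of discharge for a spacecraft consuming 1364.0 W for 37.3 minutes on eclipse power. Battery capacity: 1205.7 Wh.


E_used = P * t / 60 = 1364.0 * 37.3 / 60 = 847.9533 Wh
DOD = E_used / E_total * 100 = 847.9533 / 1205.7 * 100
DOD = 70.3287 %

70.3287 %


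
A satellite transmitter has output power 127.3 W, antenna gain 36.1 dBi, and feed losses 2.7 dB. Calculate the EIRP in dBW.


Pt = 127.3 W = 21.0483 dBW
EIRP = Pt_dBW + Gt - losses = 21.0483 + 36.1 - 2.7 = 54.4483 dBW

54.4483 dBW


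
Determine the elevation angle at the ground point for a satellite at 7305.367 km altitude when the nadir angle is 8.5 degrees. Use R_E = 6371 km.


r = R_E + alt = 13676.3670 km
Law of sines in the satellite / Earth-center / ground-point triangle:
  sin(nadir)/R_E = sin(90 + el)/r  =>  cos(el) = (r/R_E)*sin(nadir)
cos(el) = (13676.3670 / 6371.0000) * sin(8.5 deg) = 0.3172965
el = arccos(0.3172965) = 71.5005 deg
(Earth-central angle = 90 - nadir - el = 9.9995 deg)

71.5005 degrees


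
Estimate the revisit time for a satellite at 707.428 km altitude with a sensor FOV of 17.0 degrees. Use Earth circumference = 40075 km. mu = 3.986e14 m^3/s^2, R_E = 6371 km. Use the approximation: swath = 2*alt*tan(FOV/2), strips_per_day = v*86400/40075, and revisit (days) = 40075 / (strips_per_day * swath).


swath = 2*707.428*tan(0.148353) = 211.4516 km
v = sqrt(mu/r) = 7504.1281 m/s = 7.5041 km/s
strips/day = v*86400/40075 = 7.5041*86400/40075 = 16.1786
coverage/day = strips * swath = 16.1786 * 211.4516 = 3420.9878 km
revisit = 40075 / 3420.9878 = 11.7145 days

11.7145 days


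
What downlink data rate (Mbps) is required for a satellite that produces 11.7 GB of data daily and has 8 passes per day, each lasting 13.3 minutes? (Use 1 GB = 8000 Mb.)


total contact time = 8 * 13.3 * 60 = 6384.0000 s
data = 11.7 GB = 93600.0000 Mb
rate = 93600.0000 / 6384.0000 = 14.6617 Mbps

14.6617 Mbps


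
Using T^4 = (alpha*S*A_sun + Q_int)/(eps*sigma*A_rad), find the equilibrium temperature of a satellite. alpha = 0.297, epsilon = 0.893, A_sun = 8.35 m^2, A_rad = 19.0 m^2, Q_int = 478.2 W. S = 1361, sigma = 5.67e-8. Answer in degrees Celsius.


Numerator = alpha*S*A_sun + Q_int = 0.297*1361*8.35 + 478.2 = 3853.4119 W
Denominator = eps*sigma*A_rad = 0.893*5.67e-8*19.0 = 9.620289e-07 W/K^4
T^4 = 4.0055054e+09 K^4
T = 251.5732 K = -21.5768 C

-21.5768 degrees Celsius


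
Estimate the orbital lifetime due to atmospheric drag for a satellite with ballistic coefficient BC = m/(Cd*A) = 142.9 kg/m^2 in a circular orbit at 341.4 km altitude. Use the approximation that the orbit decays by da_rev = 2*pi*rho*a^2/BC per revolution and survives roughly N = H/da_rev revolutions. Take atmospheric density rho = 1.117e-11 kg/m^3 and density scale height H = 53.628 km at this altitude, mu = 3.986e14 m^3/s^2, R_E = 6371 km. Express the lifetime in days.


a = R_E + alt = 6712.4000 km = 6.7124e+06 m
da_rev = 2*pi*rho*a^2/BC = 2*pi*1.117e-11*(6.7124e+06)^2/142.9 = 22.128729 m per revolution
N = H/da_rev = 53628.0000 m / 22.128729 m = 2423.4560 revolutions
P = 2*pi*sqrt(a^3/mu) = 5473.0317 s
lifetime = N*P = 2423.4560 * 5473.0317 = 1.3263651e+07 s = 153.5145 days

153.5145 days


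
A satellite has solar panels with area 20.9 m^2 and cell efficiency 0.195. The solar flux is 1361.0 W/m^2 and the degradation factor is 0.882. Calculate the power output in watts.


P = area * eta * S * degradation
P = 20.9 * 0.195 * 1361.0 * 0.882
P = 4892.2384 W

4892.2384 W


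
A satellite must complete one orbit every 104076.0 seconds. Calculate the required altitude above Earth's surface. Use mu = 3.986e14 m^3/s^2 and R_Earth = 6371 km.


T = 104076.0 s
r = (mu*T^2/(4*pi^2))^(1/3) = (3.986e14 * 104076.0^2 / (4*pi^2))^(1/3)
r = 4.7821836e+07 m = 47821.8362 km
alt = r - R_E = 47821.8362 - 6371 = 41450.8362 km

41450.8362 km


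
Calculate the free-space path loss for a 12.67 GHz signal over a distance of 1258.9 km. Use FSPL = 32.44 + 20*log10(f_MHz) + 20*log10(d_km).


f = 12.67 GHz = 12670.0000 MHz
d = 1258.9 km
FSPL = 32.44 + 20*log10(12670.0000) + 20*log10(1258.9)
FSPL = 32.44 + 82.0555 + 61.9998
FSPL = 176.4954 dB

176.4954 dB


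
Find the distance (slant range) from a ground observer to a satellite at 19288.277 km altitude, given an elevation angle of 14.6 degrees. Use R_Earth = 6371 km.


h = 19288.277 km, el = 14.6 deg
d = -R_E*sin(el) + sqrt((R_E*sin(el))^2 + 2*R_E*h + h^2)
d = -6371.0000*sin(0.2548181) + sqrt((6371.0000*0.2520694)^2 + 2*6371.0000*19288.277 + 19288.277^2)
d = 23301.6529 km

23301.6529 km


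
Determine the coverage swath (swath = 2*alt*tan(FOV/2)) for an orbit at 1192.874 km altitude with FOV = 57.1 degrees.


FOV = 57.1 deg = 0.996583 rad
swath = 2 * alt * tan(FOV/2) = 2 * 1192.874 * tan(0.4982915)
swath = 2 * 1192.874 * 0.5440862
swath = 1298.0525 km

1298.0525 km


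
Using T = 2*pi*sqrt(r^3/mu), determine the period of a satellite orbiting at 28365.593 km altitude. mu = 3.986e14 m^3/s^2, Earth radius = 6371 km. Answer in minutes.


r = 34736.5930 km = 3.4736593e+07 m
T = 2*pi*sqrt(r^3/mu) = 2*pi*sqrt(4.1914246e+22 / 3.986e14)
T = 64430.5816 s = 1073.8430 min

1073.8430 minutes


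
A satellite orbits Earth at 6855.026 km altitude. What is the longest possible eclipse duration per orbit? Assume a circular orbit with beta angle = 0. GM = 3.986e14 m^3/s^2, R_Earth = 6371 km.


r = 13226.0260 km
T = 252.2923 min
Eclipse fraction = arcsin(R_E/r)/pi = arcsin(6371.0000/13226.0260)/pi
= arcsin(0.4817018)/pi = 0.1599811
Eclipse duration = 0.1599811 * 252.2923 = 40.3620 min

40.3620 minutes


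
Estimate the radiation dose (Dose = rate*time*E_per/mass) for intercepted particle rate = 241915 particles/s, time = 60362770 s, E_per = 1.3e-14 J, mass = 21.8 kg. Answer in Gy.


Total energy deposited = rate * time * E_per
  = 241915 * 60362770 * 1.3e-14 = 0.1898346 J
Dose = E_total / mass = 0.1898346 / 21.8
Dose = 0.008708008 Gy

0.0087 Gy


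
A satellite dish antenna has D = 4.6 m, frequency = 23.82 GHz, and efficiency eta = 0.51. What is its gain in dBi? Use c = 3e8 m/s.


lambda = c/f = 3e8 / 2.382e+10 = 0.01259446 m
G = eta*(pi*D/lambda)^2 = 0.51*(pi*4.6/0.01259446)^2
G = 671469.9625 (linear)
G = 10*log10(671469.9625) = 58.2703 dBi

58.2703 dBi


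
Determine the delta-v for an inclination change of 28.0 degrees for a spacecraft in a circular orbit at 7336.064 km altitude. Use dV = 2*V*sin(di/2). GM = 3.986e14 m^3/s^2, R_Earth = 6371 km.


r = 13707.0640 km = 1.3707064e+07 m
V = sqrt(mu/r) = 5392.5779 m/s
di = 28.0 deg = 0.4886922 rad
dV = 2*V*sin(di/2) = 2*5392.5779*sin(0.2443461)
dV = 2609.1653 m/s = 2.6092 km/s

2.6092 km/s


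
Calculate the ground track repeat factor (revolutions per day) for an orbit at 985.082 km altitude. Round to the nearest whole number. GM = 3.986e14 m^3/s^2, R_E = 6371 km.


r = 7.356082e+06 m
T = 2*pi*sqrt(r^3/mu) = 6278.8638 s = 104.6477 min
revs/day = 1440 / 104.6477 = 13.7605
Rounded: 14 revolutions per day

14 revolutions per day


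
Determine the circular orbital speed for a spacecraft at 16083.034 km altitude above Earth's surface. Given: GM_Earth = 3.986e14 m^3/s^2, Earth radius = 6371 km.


r = R_E + alt = 6371.0 + 16083.034 = 22454.0340 km = 2.2454034e+07 m
v = sqrt(mu/r) = sqrt(3.986e14 / 2.2454034e+07) = 4213.2910 m/s = 4.2133 km/s

4.2133 km/s


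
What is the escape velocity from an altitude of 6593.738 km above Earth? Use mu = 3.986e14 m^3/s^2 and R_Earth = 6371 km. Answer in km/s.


r = 6371.0 + 6593.738 = 12964.7380 km = 1.2964738e+07 m
v_esc = sqrt(2*mu/r) = sqrt(2*3.986e14 / 1.2964738e+07)
v_esc = 7841.5474 m/s = 7.8415 km/s

7.8415 km/s


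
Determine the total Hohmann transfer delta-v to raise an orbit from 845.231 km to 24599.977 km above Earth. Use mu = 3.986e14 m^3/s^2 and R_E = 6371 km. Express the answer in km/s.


r1 = 7216.2310 km = 7.216231e+06 m
r2 = 30970.9770 km = 3.0970977e+07 m
dv1 = sqrt(mu/r1)*(sqrt(2*r2/(r1+r2)) - 1) = 2033.4411 m/s
dv2 = sqrt(mu/r2)*(1 - sqrt(2*r1/(r1+r2))) = 1382.0175 m/s
total dv = |dv1| + |dv2| = 2033.4411 + 1382.0175 = 3415.4586 m/s = 3.4155 km/s

3.4155 km/s


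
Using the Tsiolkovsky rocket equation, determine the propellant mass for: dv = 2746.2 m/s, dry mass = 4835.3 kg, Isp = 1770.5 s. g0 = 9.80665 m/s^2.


ve = Isp * g0 = 1770.5 * 9.80665 = 17362.673825 m/s
mass ratio = exp(dv/ve) = exp(2746.2/17362.673825) = 1.17136166
m_prop = m_dry * (mr - 1) = 4835.3 * (1.17136166 - 1)
m_prop = 828.5850 kg

828.5850 kg


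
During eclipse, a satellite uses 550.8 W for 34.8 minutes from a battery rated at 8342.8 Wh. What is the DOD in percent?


E_used = P * t / 60 = 550.8 * 34.8 / 60 = 319.4640 Wh
DOD = E_used / E_total * 100 = 319.4640 / 8342.8 * 100
DOD = 3.8292 %

3.8292 %


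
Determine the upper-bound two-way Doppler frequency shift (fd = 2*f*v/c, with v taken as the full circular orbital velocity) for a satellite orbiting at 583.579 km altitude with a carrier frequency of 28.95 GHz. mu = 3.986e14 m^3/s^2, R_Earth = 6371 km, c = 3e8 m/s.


r = 6.954579e+06 m
v = sqrt(mu/r) = 7570.6510 m/s (worst-case radial velocity)
f = 28.95 GHz = 2.895e+10 Hz
fd = 2*f*v/c = 2*2.895e+10*7570.6510/3.0e+08
fd = 1.4611356e+06 Hz

1.4611e+06 Hz


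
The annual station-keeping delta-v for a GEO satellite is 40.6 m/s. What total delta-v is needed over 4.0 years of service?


dV = rate * years = 40.6 * 4.0
dV = 162.4000 m/s

162.4000 m/s


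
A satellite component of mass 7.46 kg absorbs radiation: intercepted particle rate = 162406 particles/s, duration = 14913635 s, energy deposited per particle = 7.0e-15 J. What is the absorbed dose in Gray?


Total energy deposited = rate * time * E_per
  = 162406 * 14913635 * 7.0e-15 = 0.01695445 J
Dose = E_total / mass = 0.01695445 / 7.46
Dose = 0.002272714 Gy

0.0023 Gy


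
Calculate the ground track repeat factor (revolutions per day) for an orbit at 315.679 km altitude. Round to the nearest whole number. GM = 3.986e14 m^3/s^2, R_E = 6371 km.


r = 6.686679e+06 m
T = 2*pi*sqrt(r^3/mu) = 5441.6040 s = 90.6934 min
revs/day = 1440 / 90.6934 = 15.8777
Rounded: 16 revolutions per day

16 revolutions per day


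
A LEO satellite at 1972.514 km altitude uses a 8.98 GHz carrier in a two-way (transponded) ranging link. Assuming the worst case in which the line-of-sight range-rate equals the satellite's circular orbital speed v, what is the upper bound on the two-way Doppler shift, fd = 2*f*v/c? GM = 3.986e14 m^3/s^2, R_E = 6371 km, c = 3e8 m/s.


r = 8.343514e+06 m
v = sqrt(mu/r) = 6911.8475 m/s (worst-case radial velocity)
f = 8.98 GHz = 8.98e+09 Hz
fd = 2*f*v/c = 2*8.98e+09*6911.8475/3.0e+08
fd = 413789.2705 Hz

413789.2705 Hz


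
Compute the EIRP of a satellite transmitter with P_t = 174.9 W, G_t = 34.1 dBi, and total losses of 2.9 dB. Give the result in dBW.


Pt = 174.9 W = 22.4279 dBW
EIRP = Pt_dBW + Gt - losses = 22.4279 + 34.1 - 2.9 = 53.6279 dBW

53.6279 dBW


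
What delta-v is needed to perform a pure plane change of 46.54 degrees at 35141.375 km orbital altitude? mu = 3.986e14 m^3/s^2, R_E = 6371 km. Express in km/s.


r = 41512.3750 km = 4.1512375e+07 m
V = sqrt(mu/r) = 3098.7023 m/s
di = 46.54 deg = 0.8122762 rad
dV = 2*V*sin(di/2) = 2*3098.7023*sin(0.4061381)
dV = 2448.3749 m/s = 2.4484 km/s

2.4484 km/s


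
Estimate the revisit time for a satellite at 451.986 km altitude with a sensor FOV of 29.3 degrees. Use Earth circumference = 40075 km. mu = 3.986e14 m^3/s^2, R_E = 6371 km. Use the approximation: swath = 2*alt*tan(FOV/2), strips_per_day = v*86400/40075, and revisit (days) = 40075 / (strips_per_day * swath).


swath = 2*451.986*tan(0.2556907) = 236.3096 km
v = sqrt(mu/r) = 7643.3088 m/s = 7.6433 km/s
strips/day = v*86400/40075 = 7.6433*86400/40075 = 16.4786
coverage/day = strips * swath = 16.4786 * 236.3096 = 3894.0639 km
revisit = 40075 / 3894.0639 = 10.2913 days

10.2913 days


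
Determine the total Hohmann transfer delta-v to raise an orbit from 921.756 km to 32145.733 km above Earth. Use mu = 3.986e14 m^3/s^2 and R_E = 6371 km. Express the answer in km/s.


r1 = 7292.7560 km = 7.292756e+06 m
r2 = 38516.7330 km = 3.8516733e+07 m
dv1 = sqrt(mu/r1)*(sqrt(2*r2/(r1+r2)) - 1) = 2194.0100 m/s
dv2 = sqrt(mu/r2)*(1 - sqrt(2*r1/(r1+r2))) = 1401.7365 m/s
total dv = |dv1| + |dv2| = 2194.0100 + 1401.7365 = 3595.7465 m/s = 3.5957 km/s

3.5957 km/s


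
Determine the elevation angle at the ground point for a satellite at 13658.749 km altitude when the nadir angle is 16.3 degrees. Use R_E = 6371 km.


r = R_E + alt = 20029.7490 km
Law of sines in the satellite / Earth-center / ground-point triangle:
  sin(nadir)/R_E = sin(90 + el)/r  =>  cos(el) = (r/R_E)*sin(nadir)
cos(el) = (20029.7490 / 6371.0000) * sin(16.3 deg) = 0.8823864
el = arccos(0.8823864) = 28.0684 deg
(Earth-central angle = 90 - nadir - el = 45.6316 deg)

28.0684 degrees


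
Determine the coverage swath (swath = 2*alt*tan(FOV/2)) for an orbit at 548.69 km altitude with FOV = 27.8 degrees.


FOV = 27.8 deg = 0.4852015 rad
swath = 2 * alt * tan(FOV/2) = 2 * 548.69 * tan(0.2426008)
swath = 2 * 548.69 * 0.247475
swath = 271.5741 km

271.5741 km


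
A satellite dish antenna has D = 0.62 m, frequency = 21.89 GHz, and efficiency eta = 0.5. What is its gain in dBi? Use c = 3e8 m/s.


lambda = c/f = 3e8 / 2.189e+10 = 0.01370489 m
G = eta*(pi*D/lambda)^2 = 0.5*(pi*0.62/0.01370489)^2
G = 10099.5528 (linear)
G = 10*log10(10099.5528) = 40.0430 dBi

40.0430 dBi


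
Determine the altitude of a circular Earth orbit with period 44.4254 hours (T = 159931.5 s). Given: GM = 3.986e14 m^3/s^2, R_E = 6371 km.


T = 159931.5 s
r = (mu*T^2/(4*pi^2))^(1/3) = (3.986e14 * 159931.5^2 / (4*pi^2))^(1/3)
r = 6.368178e+07 m = 63681.7798 km
alt = r - R_E = 63681.7798 - 6371 = 57310.7798 km

57310.7798 km


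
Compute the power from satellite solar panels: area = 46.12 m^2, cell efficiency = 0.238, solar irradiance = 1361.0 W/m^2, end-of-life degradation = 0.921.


P = area * eta * S * degradation
P = 46.12 * 0.238 * 1361.0 * 0.921
P = 13758.9094 W

13758.9094 W


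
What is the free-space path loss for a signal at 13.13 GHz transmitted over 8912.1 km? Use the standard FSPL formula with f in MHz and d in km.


f = 13.13 GHz = 13130.0000 MHz
d = 8912.1 km
FSPL = 32.44 + 20*log10(13130.0000) + 20*log10(8912.1)
FSPL = 32.44 + 82.3653 + 78.9996
FSPL = 193.8049 dB

193.8049 dB


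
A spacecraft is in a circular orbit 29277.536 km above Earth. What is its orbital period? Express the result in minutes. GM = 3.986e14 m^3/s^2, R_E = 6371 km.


r = 35648.5360 km = 3.5648536e+07 m
T = 2*pi*sqrt(r^3/mu) = 2*pi*sqrt(4.5302805e+22 / 3.986e14)
T = 66984.4152 s = 1116.4069 min

1116.4069 minutes


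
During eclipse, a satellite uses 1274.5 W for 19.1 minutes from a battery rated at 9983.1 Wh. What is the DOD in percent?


E_used = P * t / 60 = 1274.5 * 19.1 / 60 = 405.7158 Wh
DOD = E_used / E_total * 100 = 405.7158 / 9983.1 * 100
DOD = 4.0640 %

4.0640 %


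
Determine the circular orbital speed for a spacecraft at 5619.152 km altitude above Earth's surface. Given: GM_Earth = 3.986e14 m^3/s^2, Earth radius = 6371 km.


r = R_E + alt = 6371.0 + 5619.152 = 11990.1520 km = 1.1990152e+07 m
v = sqrt(mu/r) = sqrt(3.986e14 / 1.1990152e+07) = 5765.7566 m/s = 5.7658 km/s

5.7658 km/s


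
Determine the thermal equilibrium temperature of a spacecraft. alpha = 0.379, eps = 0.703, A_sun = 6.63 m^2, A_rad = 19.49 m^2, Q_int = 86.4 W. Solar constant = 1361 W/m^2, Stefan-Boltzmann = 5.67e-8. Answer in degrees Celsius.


Numerator = alpha*S*A_sun + Q_int = 0.379*1361*6.63 + 86.4 = 3506.2800 W
Denominator = eps*sigma*A_rad = 0.703*5.67e-8*19.49 = 7.7687335e-07 W/K^4
T^4 = 4.5133225e+09 K^4
T = 259.1935 K = -13.9565 C

-13.9565 degrees Celsius


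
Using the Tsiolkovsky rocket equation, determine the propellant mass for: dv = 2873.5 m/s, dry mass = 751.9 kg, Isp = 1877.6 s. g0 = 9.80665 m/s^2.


ve = Isp * g0 = 1877.6 * 9.80665 = 18412.966040 m/s
mass ratio = exp(dv/ve) = exp(2873.5/18412.966040) = 1.16889459
m_prop = m_dry * (mr - 1) = 751.9 * (1.16889459 - 1)
m_prop = 126.9918 kg

126.9918 kg


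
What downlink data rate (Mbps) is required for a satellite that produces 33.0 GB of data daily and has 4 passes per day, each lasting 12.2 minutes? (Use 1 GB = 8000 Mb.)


total contact time = 4 * 12.2 * 60 = 2928.0000 s
data = 33.0 GB = 264000.0000 Mb
rate = 264000.0000 / 2928.0000 = 90.1639 Mbps

90.1639 Mbps


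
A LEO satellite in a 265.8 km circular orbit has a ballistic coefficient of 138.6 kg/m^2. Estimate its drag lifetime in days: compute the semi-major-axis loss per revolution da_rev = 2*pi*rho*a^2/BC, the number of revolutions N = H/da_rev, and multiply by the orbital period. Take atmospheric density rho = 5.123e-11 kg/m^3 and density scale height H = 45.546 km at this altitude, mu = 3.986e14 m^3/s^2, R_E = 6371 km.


a = R_E + alt = 6636.8000 km = 6.6368e+06 m
da_rev = 2*pi*rho*a^2/BC = 2*pi*5.123e-11*(6.6368e+06)^2/138.6 = 102.295953 m per revolution
N = H/da_rev = 45546.0000 m / 102.295953 m = 445.2376 revolutions
P = 2*pi*sqrt(a^3/mu) = 5380.8306 s
lifetime = N*P = 445.2376 * 5380.8306 = 2.3957478e+06 s = 27.7286 days

27.7286 days


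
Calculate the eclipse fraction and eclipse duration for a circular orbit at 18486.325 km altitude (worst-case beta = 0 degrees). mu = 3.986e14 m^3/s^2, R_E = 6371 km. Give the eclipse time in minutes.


r = 24857.3250 km
T = 650.0422 min
Eclipse fraction = arcsin(R_E/r)/pi = arcsin(6371.0000/24857.3250)/pi
= arcsin(0.2563027)/pi = 0.0825044
Eclipse duration = 0.0825044 * 650.0422 = 53.6313 min

53.6313 minutes


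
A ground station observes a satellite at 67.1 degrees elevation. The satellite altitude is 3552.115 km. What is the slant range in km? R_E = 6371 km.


h = 3552.115 km, el = 67.1 deg
d = -R_E*sin(el) + sqrt((R_E*sin(el))^2 + 2*R_E*h + h^2)
d = -6371.0000*sin(1.1711) + sqrt((6371.0000*0.9211854)^2 + 2*6371.0000*3552.115 + 3552.115^2)
d = 3739.5736 km

3739.5736 km


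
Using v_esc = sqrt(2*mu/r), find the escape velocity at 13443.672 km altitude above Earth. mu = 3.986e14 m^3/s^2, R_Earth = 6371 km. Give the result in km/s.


r = 6371.0 + 13443.672 = 19814.6720 km = 1.9814672e+07 m
v_esc = sqrt(2*mu/r) = sqrt(2*3.986e14 / 1.9814672e+07)
v_esc = 6342.9341 m/s = 6.3429 km/s

6.3429 km/s


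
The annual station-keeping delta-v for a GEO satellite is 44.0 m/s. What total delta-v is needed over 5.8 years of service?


dV = rate * years = 44.0 * 5.8
dV = 255.2000 m/s

255.2000 m/s


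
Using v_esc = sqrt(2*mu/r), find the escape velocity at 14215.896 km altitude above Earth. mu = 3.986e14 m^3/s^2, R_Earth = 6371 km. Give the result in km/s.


r = 6371.0 + 14215.896 = 20586.8960 km = 2.0586896e+07 m
v_esc = sqrt(2*mu/r) = sqrt(2*3.986e14 / 2.0586896e+07)
v_esc = 6222.8339 m/s = 6.2228 km/s

6.2228 km/s


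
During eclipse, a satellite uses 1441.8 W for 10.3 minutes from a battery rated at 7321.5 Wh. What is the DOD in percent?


E_used = P * t / 60 = 1441.8 * 10.3 / 60 = 247.5090 Wh
DOD = E_used / E_total * 100 = 247.5090 / 7321.5 * 100
DOD = 3.3806 %

3.3806 %


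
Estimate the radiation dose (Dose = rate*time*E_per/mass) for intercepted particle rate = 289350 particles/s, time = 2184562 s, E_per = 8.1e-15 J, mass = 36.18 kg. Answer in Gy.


Total energy deposited = rate * time * E_per
  = 289350 * 2184562 * 8.1e-15 = 0.005120034 J
Dose = E_total / mass = 0.005120034 / 36.18
Dose = 1.415156e-04 Gy

1.4152e-04 Gy


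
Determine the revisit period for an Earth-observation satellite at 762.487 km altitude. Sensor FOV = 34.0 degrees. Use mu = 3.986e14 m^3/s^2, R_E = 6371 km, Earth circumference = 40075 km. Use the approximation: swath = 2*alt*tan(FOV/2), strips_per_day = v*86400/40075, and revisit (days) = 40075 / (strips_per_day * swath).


swath = 2*762.487*tan(0.296706) = 466.2313 km
v = sqrt(mu/r) = 7475.1121 m/s = 7.4751 km/s
strips/day = v*86400/40075 = 7.4751*86400/40075 = 16.1160
coverage/day = strips * swath = 16.1160 * 466.2313 = 7513.7957 km
revisit = 40075 / 7513.7957 = 5.3335 days

5.3335 days


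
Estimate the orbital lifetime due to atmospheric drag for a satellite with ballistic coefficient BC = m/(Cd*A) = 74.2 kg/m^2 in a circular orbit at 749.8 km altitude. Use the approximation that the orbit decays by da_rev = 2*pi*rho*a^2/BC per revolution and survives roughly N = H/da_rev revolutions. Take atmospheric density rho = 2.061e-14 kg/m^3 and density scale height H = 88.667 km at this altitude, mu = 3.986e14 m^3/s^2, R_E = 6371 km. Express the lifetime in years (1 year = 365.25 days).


a = R_E + alt = 7120.8000 km = 7.1208e+06 m
da_rev = 2*pi*rho*a^2/BC = 2*pi*2.061e-14*(7.1208e+06)^2/74.2 = 0.0884935323 m per revolution
N = H/da_rev = 88667.0000 m / 0.0884935323 m = 1.0019602e+06 revolutions
P = 2*pi*sqrt(a^3/mu) = 5980.0443 s
lifetime = N*P = 1.0019602e+06 * 5980.0443 = 5.9917666e+09 s = 69349.1503 days
years = 69349.1503 / 365.25 = 189.8676 years

189.8676 years


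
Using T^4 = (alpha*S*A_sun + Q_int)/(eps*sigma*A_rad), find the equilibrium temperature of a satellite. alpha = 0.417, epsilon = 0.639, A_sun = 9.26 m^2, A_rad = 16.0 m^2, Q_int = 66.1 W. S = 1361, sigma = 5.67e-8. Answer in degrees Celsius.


Numerator = alpha*S*A_sun + Q_int = 0.417*1361*9.26 + 66.1 = 5321.4926 W
Denominator = eps*sigma*A_rad = 0.639*5.67e-8*16.0 = 5.797008e-07 W/K^4
T^4 = 9.1797227e+09 K^4
T = 309.5333 K = 36.3833 C

36.3833 degrees Celsius


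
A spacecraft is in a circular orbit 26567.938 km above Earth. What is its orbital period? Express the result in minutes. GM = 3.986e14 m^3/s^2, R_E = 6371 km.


r = 32938.9380 km = 3.2938938e+07 m
T = 2*pi*sqrt(r^3/mu) = 2*pi*sqrt(3.5737879e+22 / 3.986e14)
T = 59494.3344 s = 991.5722 min

991.5722 minutes


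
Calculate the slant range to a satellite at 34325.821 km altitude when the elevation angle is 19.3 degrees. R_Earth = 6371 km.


h = 34325.821 km, el = 19.3 deg
d = -R_E*sin(el) + sqrt((R_E*sin(el))^2 + 2*R_E*h + h^2)
d = -6371.0000*sin(0.3368485) + sqrt((6371.0000*0.3305144)^2 + 2*6371.0000*34325.821 + 34325.821^2)
d = 38144.4556 km

38144.4556 km


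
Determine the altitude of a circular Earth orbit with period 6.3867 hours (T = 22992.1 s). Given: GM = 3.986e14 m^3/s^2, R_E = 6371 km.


T = 22992.1 s
r = (mu*T^2/(4*pi^2))^(1/3) = (3.986e14 * 22992.1^2 / (4*pi^2))^(1/3)
r = 1.7476117e+07 m = 17476.1171 km
alt = r - R_E = 17476.1171 - 6371 = 11105.1171 km

11105.1171 km


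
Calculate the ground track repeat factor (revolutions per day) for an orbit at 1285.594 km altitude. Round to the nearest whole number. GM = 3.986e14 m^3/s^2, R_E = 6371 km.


r = 7.656594e+06 m
T = 2*pi*sqrt(r^3/mu) = 6667.5249 s = 111.1254 min
revs/day = 1440 / 111.1254 = 12.9583
Rounded: 13 revolutions per day

13 revolutions per day


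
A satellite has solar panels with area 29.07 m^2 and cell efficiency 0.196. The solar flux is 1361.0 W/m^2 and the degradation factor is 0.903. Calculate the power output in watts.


P = area * eta * S * degradation
P = 29.07 * 0.196 * 1361.0 * 0.903
P = 7002.4010 W

7002.4010 W


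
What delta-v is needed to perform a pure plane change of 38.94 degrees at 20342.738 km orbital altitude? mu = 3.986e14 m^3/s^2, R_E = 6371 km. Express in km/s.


r = 26713.7380 km = 2.6713738e+07 m
V = sqrt(mu/r) = 3862.7919 m/s
di = 38.94 deg = 0.6796312 rad
dV = 2*V*sin(di/2) = 2*3862.7919*sin(0.3398156)
dV = 2575.0394 m/s = 2.5750 km/s

2.5750 km/s


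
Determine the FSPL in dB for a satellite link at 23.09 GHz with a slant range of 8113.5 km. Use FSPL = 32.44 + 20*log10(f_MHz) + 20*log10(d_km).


f = 23.09 GHz = 23090.0000 MHz
d = 8113.5 km
FSPL = 32.44 + 20*log10(23090.0000) + 20*log10(8113.5)
FSPL = 32.44 + 87.2685 + 78.1842
FSPL = 197.8926 dB

197.8926 dB


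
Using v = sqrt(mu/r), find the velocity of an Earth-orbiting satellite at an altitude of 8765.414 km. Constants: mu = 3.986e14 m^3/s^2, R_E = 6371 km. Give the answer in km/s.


r = R_E + alt = 6371.0 + 8765.414 = 15136.4140 km = 1.5136414e+07 m
v = sqrt(mu/r) = sqrt(3.986e14 / 1.5136414e+07) = 5131.6514 m/s = 5.1317 km/s

5.1317 km/s


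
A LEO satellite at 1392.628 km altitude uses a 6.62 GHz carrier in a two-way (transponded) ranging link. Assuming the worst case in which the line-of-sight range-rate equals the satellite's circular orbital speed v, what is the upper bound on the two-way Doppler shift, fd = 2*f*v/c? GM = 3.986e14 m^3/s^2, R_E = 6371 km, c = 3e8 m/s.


r = 7.763628e+06 m
v = sqrt(mu/r) = 7165.3315 m/s (worst-case radial velocity)
f = 6.62 GHz = 6.62e+09 Hz
fd = 2*f*v/c = 2*6.62e+09*7165.3315/3.0e+08
fd = 316229.9641 Hz

316229.9641 Hz


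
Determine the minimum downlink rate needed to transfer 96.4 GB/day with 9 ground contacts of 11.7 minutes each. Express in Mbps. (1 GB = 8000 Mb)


total contact time = 9 * 11.7 * 60 = 6318.0000 s
data = 96.4 GB = 771200.0000 Mb
rate = 771200.0000 / 6318.0000 = 122.0639 Mbps

122.0639 Mbps


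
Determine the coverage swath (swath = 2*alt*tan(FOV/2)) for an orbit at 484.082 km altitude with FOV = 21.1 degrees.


FOV = 21.1 deg = 0.3682645 rad
swath = 2 * alt * tan(FOV/2) = 2 * 484.082 * tan(0.1841322)
swath = 2 * 484.082 * 0.1862418
swath = 180.3126 km

180.3126 km


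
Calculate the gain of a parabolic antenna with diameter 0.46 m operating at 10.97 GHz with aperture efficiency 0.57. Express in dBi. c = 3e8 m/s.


lambda = c/f = 3e8 / 1.097e+10 = 0.02734731 m
G = eta*(pi*D/lambda)^2 = 0.57*(pi*0.46/0.02734731)^2
G = 1591.6992 (linear)
G = 10*log10(1591.6992) = 32.0186 dBi

32.0186 dBi


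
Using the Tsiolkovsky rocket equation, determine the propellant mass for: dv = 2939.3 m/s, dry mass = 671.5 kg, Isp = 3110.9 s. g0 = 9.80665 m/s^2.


ve = Isp * g0 = 3110.9 * 9.80665 = 30507.507485 m/s
mass ratio = exp(dv/ve) = exp(2939.3/30507.507485) = 1.10114085
m_prop = m_dry * (mr - 1) = 671.5 * (1.10114085 - 1)
m_prop = 67.9161 kg

67.9161 kg


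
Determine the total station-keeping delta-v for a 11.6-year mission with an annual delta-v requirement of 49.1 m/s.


dV = rate * years = 49.1 * 11.6
dV = 569.5600 m/s

569.5600 m/s


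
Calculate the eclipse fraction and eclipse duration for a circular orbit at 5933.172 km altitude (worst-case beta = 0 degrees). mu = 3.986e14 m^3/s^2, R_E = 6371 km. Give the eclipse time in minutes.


r = 12304.1720 km
T = 226.3803 min
Eclipse fraction = arcsin(R_E/r)/pi = arcsin(6371.0000/12304.1720)/pi
= arcsin(0.5177919)/pi = 0.1732458
Eclipse duration = 0.1732458 * 226.3803 = 39.2194 min

39.2194 minutes


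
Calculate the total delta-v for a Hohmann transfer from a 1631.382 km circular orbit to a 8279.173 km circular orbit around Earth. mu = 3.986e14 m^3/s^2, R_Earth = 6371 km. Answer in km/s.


r1 = 8002.3820 km = 8.002382e+06 m
r2 = 14650.1730 km = 1.4650173e+07 m
dv1 = sqrt(mu/r1)*(sqrt(2*r2/(r1+r2)) - 1) = 969.0635 m/s
dv2 = sqrt(mu/r2)*(1 - sqrt(2*r1/(r1+r2))) = 831.6846 m/s
total dv = |dv1| + |dv2| = 969.0635 + 831.6846 = 1800.7481 m/s = 1.8007 km/s

1.8007 km/s


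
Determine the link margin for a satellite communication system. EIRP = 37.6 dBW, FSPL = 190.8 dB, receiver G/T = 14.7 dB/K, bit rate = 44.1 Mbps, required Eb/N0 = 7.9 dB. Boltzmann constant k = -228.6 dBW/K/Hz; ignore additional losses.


C/N0 = EIRP - FSPL + G/T - k = 37.6 - 190.8 + 14.7 - (-228.6)
C/N0 = 90.1000 dB-Hz
R_b = 44.1 Mbps = 4.41e+07 bps -> 10*log10(R_b) = 76.4444 dB-Hz
Eb/N0 = C/N0 - 10*log10(R_b) = 90.1000 - 76.4444 = 13.6556 dB
Margin = Eb/N0 - Eb/N0_req = 13.6556 - 7.9 = 5.7556 dB (link closes)

5.7556 dB


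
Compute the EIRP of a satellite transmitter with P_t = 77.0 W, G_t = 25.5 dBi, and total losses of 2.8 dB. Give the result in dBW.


Pt = 77.0 W = 18.8649 dBW
EIRP = Pt_dBW + Gt - losses = 18.8649 + 25.5 - 2.8 = 41.5649 dBW

41.5649 dBW


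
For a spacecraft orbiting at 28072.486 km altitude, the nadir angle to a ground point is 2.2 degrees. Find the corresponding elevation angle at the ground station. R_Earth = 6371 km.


r = R_E + alt = 34443.4860 km
Law of sines in the satellite / Earth-center / ground-point triangle:
  sin(nadir)/R_E = sin(90 + el)/r  =>  cos(el) = (r/R_E)*sin(nadir)
cos(el) = (34443.4860 / 6371.0000) * sin(2.2 deg) = 0.2075357
el = arccos(0.2075357) = 78.0220 deg
(Earth-central angle = 90 - nadir - el = 9.7780 deg)

78.0220 degrees


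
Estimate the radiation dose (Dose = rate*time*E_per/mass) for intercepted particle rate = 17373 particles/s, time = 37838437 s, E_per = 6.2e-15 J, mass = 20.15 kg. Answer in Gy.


Total energy deposited = rate * time * E_per
  = 17373 * 37838437 * 6.2e-15 = 0.004075676 J
Dose = E_total / mass = 0.004075676 / 20.15
Dose = 2.0226682e-04 Gy

2.0227e-04 Gy


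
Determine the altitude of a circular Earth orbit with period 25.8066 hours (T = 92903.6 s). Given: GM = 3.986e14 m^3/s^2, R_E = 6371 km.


T = 92903.6 s
r = (mu*T^2/(4*pi^2))^(1/3) = (3.986e14 * 92903.6^2 / (4*pi^2))^(1/3)
r = 4.4335085e+07 m = 44335.0853 km
alt = r - R_E = 44335.0853 - 6371 = 37964.0853 km

37964.0853 km


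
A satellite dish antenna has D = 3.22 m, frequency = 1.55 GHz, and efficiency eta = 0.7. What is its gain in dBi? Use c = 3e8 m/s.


lambda = c/f = 3e8 / 1.55e+09 = 0.1935484 m
G = eta*(pi*D/lambda)^2 = 0.7*(pi*3.22/0.1935484)^2
G = 1912.1872 (linear)
G = 10*log10(1912.1872) = 32.8153 dBi

32.8153 dBi


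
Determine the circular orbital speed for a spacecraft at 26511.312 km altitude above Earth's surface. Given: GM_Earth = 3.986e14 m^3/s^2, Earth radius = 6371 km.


r = R_E + alt = 6371.0 + 26511.312 = 32882.3120 km = 3.2882312e+07 m
v = sqrt(mu/r) = sqrt(3.986e14 / 3.2882312e+07) = 3481.6689 m/s = 3.4817 km/s

3.4817 km/s


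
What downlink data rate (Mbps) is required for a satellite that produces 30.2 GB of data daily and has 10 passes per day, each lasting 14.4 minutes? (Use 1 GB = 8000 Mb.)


total contact time = 10 * 14.4 * 60 = 8640.0000 s
data = 30.2 GB = 241600.0000 Mb
rate = 241600.0000 / 8640.0000 = 27.9630 Mbps

27.9630 Mbps


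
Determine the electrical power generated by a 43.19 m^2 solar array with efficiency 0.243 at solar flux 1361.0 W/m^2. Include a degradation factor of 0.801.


P = area * eta * S * degradation
P = 43.19 * 0.243 * 1361.0 * 0.801
P = 11441.4250 W

11441.4250 W


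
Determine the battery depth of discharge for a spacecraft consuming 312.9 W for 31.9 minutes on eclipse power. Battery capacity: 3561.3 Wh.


E_used = P * t / 60 = 312.9 * 31.9 / 60 = 166.3585 Wh
DOD = E_used / E_total * 100 = 166.3585 / 3561.3 * 100
DOD = 4.6713 %

4.6713 %


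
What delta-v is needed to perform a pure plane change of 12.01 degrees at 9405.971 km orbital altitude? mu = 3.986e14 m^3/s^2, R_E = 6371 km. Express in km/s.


r = 15776.9710 km = 1.5776971e+07 m
V = sqrt(mu/r) = 5026.3975 m/s
di = 12.01 deg = 0.209614 rad
dV = 2*V*sin(di/2) = 2*5026.3975*sin(0.104807)
dV = 1051.6757 m/s = 1.0517 km/s

1.0517 km/s


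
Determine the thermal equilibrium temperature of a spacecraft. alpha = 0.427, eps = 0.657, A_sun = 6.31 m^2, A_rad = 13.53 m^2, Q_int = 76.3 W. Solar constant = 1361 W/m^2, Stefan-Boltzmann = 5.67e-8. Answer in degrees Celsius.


Numerator = alpha*S*A_sun + Q_int = 0.427*1361*6.31 + 76.3 = 3743.3376 W
Denominator = eps*sigma*A_rad = 0.657*5.67e-8*13.53 = 5.0401821e-07 W/K^4
T^4 = 7.4269888e+09 K^4
T = 293.5643 K = 20.4143 C

20.4143 degrees Celsius


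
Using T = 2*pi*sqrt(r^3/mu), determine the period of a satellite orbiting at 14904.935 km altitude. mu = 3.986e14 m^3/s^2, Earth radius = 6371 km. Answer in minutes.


r = 21275.9350 km = 2.1275935e+07 m
T = 2*pi*sqrt(r^3/mu) = 2*pi*sqrt(9.6308798e+21 / 3.986e14)
T = 30884.7580 s = 514.7460 min

514.7460 minutes


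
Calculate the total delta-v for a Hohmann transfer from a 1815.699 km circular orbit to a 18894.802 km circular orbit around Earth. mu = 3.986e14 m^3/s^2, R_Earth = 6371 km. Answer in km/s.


r1 = 8186.6990 km = 8.186699e+06 m
r2 = 25265.8020 km = 2.5265802e+07 m
dv1 = sqrt(mu/r1)*(sqrt(2*r2/(r1+r2)) - 1) = 1598.2038 m/s
dv2 = sqrt(mu/r2)*(1 - sqrt(2*r1/(r1+r2))) = 1193.1352 m/s
total dv = |dv1| + |dv2| = 1598.2038 + 1193.1352 = 2791.3390 m/s = 2.7913 km/s

2.7913 km/s


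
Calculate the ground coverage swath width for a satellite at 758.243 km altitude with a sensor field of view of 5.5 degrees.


FOV = 5.5 deg = 0.09599311 rad
swath = 2 * alt * tan(FOV/2) = 2 * 758.243 * tan(0.04799655)
swath = 2 * 758.243 * 0.04803344
swath = 72.8420 km

72.8420 km


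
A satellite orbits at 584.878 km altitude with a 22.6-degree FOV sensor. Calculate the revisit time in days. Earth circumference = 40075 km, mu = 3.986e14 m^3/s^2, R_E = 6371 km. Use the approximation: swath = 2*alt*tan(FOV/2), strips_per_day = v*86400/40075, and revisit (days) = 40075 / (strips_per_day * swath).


swath = 2*584.878*tan(0.1972222) = 233.7403 km
v = sqrt(mu/r) = 7569.9440 m/s = 7.5699 km/s
strips/day = v*86400/40075 = 7.5699*86400/40075 = 16.3205
coverage/day = strips * swath = 16.3205 * 233.7403 = 3814.7537 km
revisit = 40075 / 3814.7537 = 10.5053 days

10.5053 days


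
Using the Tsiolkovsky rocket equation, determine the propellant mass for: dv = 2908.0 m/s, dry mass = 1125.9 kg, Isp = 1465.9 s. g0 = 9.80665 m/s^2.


ve = Isp * g0 = 1465.9 * 9.80665 = 14375.568235 m/s
mass ratio = exp(dv/ve) = exp(2908.0/14375.568235) = 1.22420011
m_prop = m_dry * (mr - 1) = 1125.9 * (1.22420011 - 1)
m_prop = 252.4269 kg

252.4269 kg


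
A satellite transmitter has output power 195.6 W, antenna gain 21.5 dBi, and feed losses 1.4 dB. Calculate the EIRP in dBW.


Pt = 195.6 W = 22.9137 dBW
EIRP = Pt_dBW + Gt - losses = 22.9137 + 21.5 - 1.4 = 43.0137 dBW

43.0137 dBW


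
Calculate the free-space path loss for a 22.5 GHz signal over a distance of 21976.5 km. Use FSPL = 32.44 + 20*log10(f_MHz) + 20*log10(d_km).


f = 22.5 GHz = 22500.0000 MHz
d = 21976.5 km
FSPL = 32.44 + 20*log10(22500.0000) + 20*log10(21976.5)
FSPL = 32.44 + 87.0437 + 86.8392
FSPL = 206.3228 dB

206.3228 dB


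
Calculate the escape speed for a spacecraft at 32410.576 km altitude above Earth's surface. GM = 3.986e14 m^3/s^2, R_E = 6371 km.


r = 6371.0 + 32410.576 = 38781.5760 km = 3.8781576e+07 m
v_esc = sqrt(2*mu/r) = sqrt(2*3.986e14 / 3.8781576e+07)
v_esc = 4533.8894 m/s = 4.5339 km/s

4.5339 km/s


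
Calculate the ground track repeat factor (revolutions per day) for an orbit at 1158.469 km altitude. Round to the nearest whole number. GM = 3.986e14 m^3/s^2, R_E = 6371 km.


r = 7.529469e+06 m
T = 2*pi*sqrt(r^3/mu) = 6502.1614 s = 108.3694 min
revs/day = 1440 / 108.3694 = 13.2879
Rounded: 13 revolutions per day

13 revolutions per day


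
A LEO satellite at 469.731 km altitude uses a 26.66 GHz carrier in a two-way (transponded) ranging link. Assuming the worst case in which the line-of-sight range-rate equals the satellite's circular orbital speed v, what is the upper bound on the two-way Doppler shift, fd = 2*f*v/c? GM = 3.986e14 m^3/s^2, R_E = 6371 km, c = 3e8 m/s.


r = 6.840731e+06 m
v = sqrt(mu/r) = 7633.3889 m/s (worst-case radial velocity)
f = 26.66 GHz = 2.666e+10 Hz
fd = 2*f*v/c = 2*2.666e+10*7633.3889/3.0e+08
fd = 1.3567077e+06 Hz

1.3567e+06 Hz


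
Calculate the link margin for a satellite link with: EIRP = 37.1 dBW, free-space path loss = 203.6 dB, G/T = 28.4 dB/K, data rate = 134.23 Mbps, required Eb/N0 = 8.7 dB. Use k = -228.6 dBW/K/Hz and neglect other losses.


C/N0 = EIRP - FSPL + G/T - k = 37.1 - 203.6 + 28.4 - (-228.6)
C/N0 = 90.5000 dB-Hz
R_b = 134.23 Mbps = 1.3423e+08 bps -> 10*log10(R_b) = 81.2785 dB-Hz
Eb/N0 = C/N0 - 10*log10(R_b) = 90.5000 - 81.2785 = 9.2215 dB
Margin = Eb/N0 - Eb/N0_req = 9.2215 - 8.7 = 0.5215041 dB (link closes)

0.5215 dB


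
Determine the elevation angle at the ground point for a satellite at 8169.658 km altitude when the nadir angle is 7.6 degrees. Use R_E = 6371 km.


r = R_E + alt = 14540.6580 km
Law of sines in the satellite / Earth-center / ground-point triangle:
  sin(nadir)/R_E = sin(90 + el)/r  =>  cos(el) = (r/R_E)*sin(nadir)
cos(el) = (14540.6580 / 6371.0000) * sin(7.6 deg) = 0.3018513
el = arccos(0.3018513) = 72.4312 deg
(Earth-central angle = 90 - nadir - el = 9.9688 deg)

72.4312 degrees


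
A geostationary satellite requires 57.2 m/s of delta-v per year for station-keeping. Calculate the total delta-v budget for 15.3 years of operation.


dV = rate * years = 57.2 * 15.3
dV = 875.1600 m/s

875.1600 m/s


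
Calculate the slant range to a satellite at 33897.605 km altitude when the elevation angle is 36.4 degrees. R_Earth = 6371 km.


h = 33897.605 km, el = 36.4 deg
d = -R_E*sin(el) + sqrt((R_E*sin(el))^2 + 2*R_E*h + h^2)
d = -6371.0000*sin(0.6352998) + sqrt((6371.0000*0.5934189)^2 + 2*6371.0000*33897.605 + 33897.605^2)
d = 36160.0892 km

36160.0892 km


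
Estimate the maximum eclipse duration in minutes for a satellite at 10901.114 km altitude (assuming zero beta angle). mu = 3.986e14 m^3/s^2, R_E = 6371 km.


r = 17272.1140 km
T = 376.5115 min
Eclipse fraction = arcsin(R_E/r)/pi = arcsin(6371.0000/17272.1140)/pi
= arcsin(0.3688605)/pi = 0.120252
Eclipse duration = 0.120252 * 376.5115 = 45.2763 min

45.2763 minutes


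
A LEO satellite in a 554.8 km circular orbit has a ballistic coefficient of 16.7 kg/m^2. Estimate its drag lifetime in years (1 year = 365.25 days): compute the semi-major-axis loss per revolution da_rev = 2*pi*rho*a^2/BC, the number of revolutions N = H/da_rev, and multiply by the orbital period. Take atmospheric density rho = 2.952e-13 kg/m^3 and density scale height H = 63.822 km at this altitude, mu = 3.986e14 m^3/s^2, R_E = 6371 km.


a = R_E + alt = 6925.8000 km = 6.9258e+06 m
da_rev = 2*pi*rho*a^2/BC = 2*pi*2.952e-13*(6.9258e+06)^2/16.7 = 5.327453 m per revolution
N = H/da_rev = 63822.0000 m / 5.327453 m = 11979.8331 revolutions
P = 2*pi*sqrt(a^3/mu) = 5736.0924 s
lifetime = N*P = 11979.8331 * 5736.0924 = 6.871743e+07 s = 795.3406 days
years = 795.3406 / 365.25 = 2.1775 years

2.1775 years


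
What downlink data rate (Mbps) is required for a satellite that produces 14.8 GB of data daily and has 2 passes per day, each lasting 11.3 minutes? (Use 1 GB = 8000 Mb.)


total contact time = 2 * 11.3 * 60 = 1356.0000 s
data = 14.8 GB = 118400.0000 Mb
rate = 118400.0000 / 1356.0000 = 87.3156 Mbps

87.3156 Mbps


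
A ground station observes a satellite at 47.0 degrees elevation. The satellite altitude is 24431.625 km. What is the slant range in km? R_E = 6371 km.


h = 24431.625 km, el = 47.0 deg
d = -R_E*sin(el) + sqrt((R_E*sin(el))^2 + 2*R_E*h + h^2)
d = -6371.0000*sin(0.8203047) + sqrt((6371.0000*0.7313537)^2 + 2*6371.0000*24431.625 + 24431.625^2)
d = 25835.1776 km

25835.1776 km
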